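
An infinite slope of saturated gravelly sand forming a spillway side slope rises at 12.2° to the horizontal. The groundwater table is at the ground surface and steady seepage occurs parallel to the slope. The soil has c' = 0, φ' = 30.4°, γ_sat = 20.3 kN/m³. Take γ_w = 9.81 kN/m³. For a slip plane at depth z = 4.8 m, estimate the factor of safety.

With seepage parallel to the slope and the water table at the surface, the effective normal stress on the slip plane uses the buoyant unit weight γ' = γ_sat − γ_w while the driving shear stress uses γ_sat:
FS = [c' + γ' z cos²β tanφ'] / [γ_sat z sinβ cosβ]
(For c' = 0 this reduces to FS = (γ'/γ_sat)·tanφ'/tanβ.)
γ' = 20.3 − 9.81 = 10.49 kN/m³
Numerator = 0.0 + 10.49·4.8·cos²12.2°·tan30.4° = 0.0 + 10.49·4.8·0.9553·0.5867 = 28.222 kPa
Denominator = 20.3·4.8·sin12.2°·cos12.2° = 20.3·4.8·0.2113·0.9774 = 20.126 kPa
FS = 28.222 / 20.126 = 1.402

FS = 1.40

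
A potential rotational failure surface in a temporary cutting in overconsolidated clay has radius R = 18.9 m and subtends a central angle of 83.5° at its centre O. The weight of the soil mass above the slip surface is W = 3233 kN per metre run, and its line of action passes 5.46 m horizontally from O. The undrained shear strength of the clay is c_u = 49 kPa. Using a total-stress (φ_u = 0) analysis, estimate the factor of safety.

FS = 1.45

Taking moments about the centre O, the resisting moment is provided by the undrained shear strength acting along the arc:
Arc length L_a = R·θ = 18.9·(83.5°·π/180) = 18.9·1.4573 = 27.54 m
M_R = c_u·L_a·R = 49·27.54·18.9 = 25508.4 kN·m/m
M_D = W·d = 3233·5.46 = 17652.2 kN·m/m
FS = M_R / M_D = 25508.4 / 17652.2 = 1.445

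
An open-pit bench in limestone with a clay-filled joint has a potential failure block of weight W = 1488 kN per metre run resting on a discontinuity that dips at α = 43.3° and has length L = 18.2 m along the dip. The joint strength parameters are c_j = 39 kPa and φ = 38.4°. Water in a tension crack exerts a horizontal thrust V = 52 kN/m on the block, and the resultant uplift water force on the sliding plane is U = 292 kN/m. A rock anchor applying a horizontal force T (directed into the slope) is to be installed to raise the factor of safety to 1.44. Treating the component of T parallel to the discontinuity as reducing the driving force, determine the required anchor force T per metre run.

Resolving forces along and normal to the sliding plane, with the horizontal anchor force T adding T·sinα to the effective normal force and T·cosα acting up the plane against the driving force:
FS = [c_jL + (W cosα − U − V sinα + T sinα) tanφ] / [W sinα + V cosα − T cosα]
Without the anchor: N' = 755.3 kN/m, driving T_d = 1058.3 kN/m, resisting R = 39·18.2 + 755.3·tan38.4° = 1308.4 kN/m, FS = 1.24.
Setting FS = 1.44 and solving for T:
1.44·(1058.3 − T cos43.3°) = 1308.4 + T sin43.3°·tan38.4°
T·(sin43.3°·tan38.4° + 1.44·cos43.3°) = 1.44·1058.3 − 1308.4
T·(0.6858·0.7926 + 1.44·0.7278) = 1524.0 − 1308.4 = 215.6
T·1.5916 = 215.6
T = 135.5 kN/m

T = 135 kN/m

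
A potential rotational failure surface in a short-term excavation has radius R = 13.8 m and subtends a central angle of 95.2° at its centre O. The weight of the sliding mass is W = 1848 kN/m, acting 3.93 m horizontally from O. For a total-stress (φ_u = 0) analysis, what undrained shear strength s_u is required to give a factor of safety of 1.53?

s_u = 35.1 kPa

FS = s_u·L_a·R / (W·d), so s_u = FS·W·d / (L_a·R).
Arc length L_a = R·θ = 13.8·(95.2°·π/180) = 13.8·1.6616 = 22.93 m
s_u = 1.53·1848·3.93 / (22.93·13.8) = 11111.8 / 316.43 = 35.12 kPa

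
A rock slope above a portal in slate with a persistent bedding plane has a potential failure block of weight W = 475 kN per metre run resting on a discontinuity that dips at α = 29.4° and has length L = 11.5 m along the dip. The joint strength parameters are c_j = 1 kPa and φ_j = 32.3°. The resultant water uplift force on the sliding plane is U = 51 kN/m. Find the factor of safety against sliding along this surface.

FS = 1.03

Resolving the block weight along and normal to the plane and applying the Mohr–Coulomb strength on the joint:
N' = W cosα − U = 475·cos29.4° − 51 = 362.8 kN/m
Driving force T = W sinα = 475·sin29.4° = 233.2 kN/m
Resisting force R = c_j·L + N'·tanφ_j = 1·11.5 + 362.8·tan32.3° = 11.5 + 229.4 = 240.9 kN/m
FS = R / T = 240.9 / 233.2 = 1.033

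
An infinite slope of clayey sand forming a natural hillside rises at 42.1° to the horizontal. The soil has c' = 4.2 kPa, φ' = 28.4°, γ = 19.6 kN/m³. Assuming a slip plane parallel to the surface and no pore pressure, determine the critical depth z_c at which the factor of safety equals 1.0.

z_c = 1.07 m

Setting FS = 1.00 in FS = [c' + γz cos²β tanφ'] / [γz sinβ cosβ] and solving for z:
z = c' / [γ cosβ (FS·sinβ − cosβ·tanφ')]
  = 4.2 / [19.6·cos42.1°·(1.00·sin42.1° − cos42.1°·tan28.4°)]
  = 4.2 / [19.6·0.7420·(1.00·0.6704 − 0.7420·0.5407)]
  = 4.2 / 3.9155 = 1.073 m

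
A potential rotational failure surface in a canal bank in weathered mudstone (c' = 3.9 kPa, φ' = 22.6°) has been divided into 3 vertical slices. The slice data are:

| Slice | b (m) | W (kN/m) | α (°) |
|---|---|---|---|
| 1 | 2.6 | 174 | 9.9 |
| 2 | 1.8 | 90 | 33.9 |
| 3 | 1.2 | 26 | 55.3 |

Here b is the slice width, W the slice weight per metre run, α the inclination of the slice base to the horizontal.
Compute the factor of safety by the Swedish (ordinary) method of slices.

Ordinary method of slices: FS = Σ[c'·Δl_i + (W_i cosα_i)·tanφ'] / Σ W_i sinα_i, with Δl_i = b_i / cosα_i.
Slice 1: Δl = 2.6/cos9.9° = 2.639 m; N'_1 = 174·cos9.9° = 171.4; c'Δl = 10.29; W sinα = 29.9
Slice 2: Δl = 1.8/cos33.9° = 2.169 m; N'_2 = 90·cos33.9° = 74.7; c'Δl = 8.46; W sinα = 50.2
Slice 3: Δl = 1.2/cos55.3° = 2.108 m; N'_3 = 26·cos55.3° = 14.8; c'Δl = 8.22; W sinα = 21.4
Σc'Δl = 27.0 kN/m; ΣN' = 260.9 kN/m; ΣW sinα = 101.5 kN/m
Resisting = 27.0 + 260.9·tan22.6° = 27.0 + 108.6 = 135.6 kN/m
FS = 135.6 / 101.5 = 1.336

FS = 1.34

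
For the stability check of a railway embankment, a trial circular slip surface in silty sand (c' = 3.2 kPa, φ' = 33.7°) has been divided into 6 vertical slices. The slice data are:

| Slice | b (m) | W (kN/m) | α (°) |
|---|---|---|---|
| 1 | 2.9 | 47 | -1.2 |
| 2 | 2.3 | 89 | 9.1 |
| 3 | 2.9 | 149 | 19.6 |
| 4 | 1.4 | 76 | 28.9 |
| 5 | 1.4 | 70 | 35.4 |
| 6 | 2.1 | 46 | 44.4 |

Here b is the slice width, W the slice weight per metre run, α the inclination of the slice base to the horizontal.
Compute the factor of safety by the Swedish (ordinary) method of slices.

FS = 1.94

Ordinary method of slices: FS = Σ[c'·Δl_i + (W_i cosα_i)·tanφ'] / Σ W_i sinα_i, with Δl_i = b_i / cosα_i.
Slice 1: Δl = 2.9/cos(-1.2°) = 2.901 m; N'_1 = 47·cos(-1.2°) = 47.0; c'Δl = 9.28; W sinα = -1.0
Slice 2: Δl = 2.3/cos9.1° = 2.329 m; N'_2 = 89·cos9.1° = 87.9; c'Δl = 7.45; W sinα = 14.1
Slice 3: Δl = 2.9/cos19.6° = 3.078 m; N'_3 = 149·cos19.6° = 140.4; c'Δl = 9.85; W sinα = 50.0
Slice 4: Δl = 1.4/cos28.9° = 1.599 m; N'_4 = 76·cos28.9° = 66.5; c'Δl = 5.12; W sinα = 36.7
Slice 5: Δl = 1.4/cos35.4° = 1.718 m; N'_5 = 70·cos35.4° = 57.1; c'Δl = 5.50; W sinα = 40.5
Slice 6: Δl = 2.1/cos44.4° = 2.939 m; N'_6 = 46·cos44.4° = 32.9; c'Δl = 9.41; W sinα = 32.2
Σc'Δl = 46.6 kN/m; ΣN' = 431.7 kN/m; ΣW sinα = 172.5 kN/m
Resisting = 46.6 + 431.7·tan33.7° = 46.6 + 287.9 = 334.5 kN/m
FS = 334.5 / 172.5 = 1.939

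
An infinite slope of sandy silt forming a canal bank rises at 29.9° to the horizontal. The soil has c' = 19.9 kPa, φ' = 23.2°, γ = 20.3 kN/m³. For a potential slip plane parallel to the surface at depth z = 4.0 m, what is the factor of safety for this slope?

For an infinite slope with a slip plane parallel to the surface (no pore pressure): FS = [c' + γz cos²β tanφ'] / [γz sinβ cosβ].
γz = 20.3·4.0 = 81.20 kN/m²
Numerator = 19.9 + 81.20·cos²29.9°·tan23.2° = 19.9 + 81.20·0.7515·0.4286 = 46.054 kPa
Denominator = 81.20·sin29.9°·cos29.9° = 81.20·0.4985·0.8669 = 35.090 kPa
FS = 46.054 / 35.090 = 1.312

FS = 1.31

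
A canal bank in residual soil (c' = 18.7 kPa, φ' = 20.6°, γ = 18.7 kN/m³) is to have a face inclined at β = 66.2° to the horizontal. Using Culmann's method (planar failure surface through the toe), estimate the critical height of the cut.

Culmann's analysis gives the critical failure plane at α_cr = (β + φ')/2 = (66.2 + 20.6)/2 = 43.4°, and the critical height
H_c = (4c'/γ) · sinβ cosφ' / [1 − cos(β − φ')]
    = (4·18.7/18.7) · sin66.2°·cos20.6° / [1 − cos(45.6°)]
    = 4.000 · 0.9150·0.9361 / [1 − 0.6997]
    = 4.000 · 0.8565 / 0.3003
    = 11.41 m

H_c = 11.41 m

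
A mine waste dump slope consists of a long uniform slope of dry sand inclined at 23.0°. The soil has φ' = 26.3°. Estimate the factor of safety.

FS = 1.16

For a dry cohesionless infinite slope the factor of safety is FS = tanφ' / tanβ.
FS = tan26.3° / tan23.0° = 0.4942 / 0.4245 = 1.164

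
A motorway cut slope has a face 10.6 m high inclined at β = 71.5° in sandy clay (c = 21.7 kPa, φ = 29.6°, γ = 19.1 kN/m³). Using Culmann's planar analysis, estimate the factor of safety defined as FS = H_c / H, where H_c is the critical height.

H_c = (4c/γ) · sinβ cosφ / [1 − cos(β − φ)]
    = (4·21.7/19.1) · sin71.5°·cos29.6° / [1 − cos41.9°]
    = 4.545 · 0.8246 / 0.2557 = 14.66 m
FS = H_c / H = 14.66 / 10.6 = 1.383

FS = 1.38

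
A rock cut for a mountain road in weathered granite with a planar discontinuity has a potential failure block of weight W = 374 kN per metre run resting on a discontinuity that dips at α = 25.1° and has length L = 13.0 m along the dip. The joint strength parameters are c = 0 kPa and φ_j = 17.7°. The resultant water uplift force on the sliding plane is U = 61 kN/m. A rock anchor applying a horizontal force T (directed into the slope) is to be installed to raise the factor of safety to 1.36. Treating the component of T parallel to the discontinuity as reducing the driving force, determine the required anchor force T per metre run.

T = 93 kN/m

Resolving forces along and normal to the sliding plane, with the horizontal anchor force T adding T·sinα to the effective normal force and T·cosα acting up the plane against the driving force:
FS = [cL + (W cosα − U + T sinα) tanφ_j] / [W sinα − T cosα]
Without the anchor: N' = 277.7 kN/m, driving T_d = 158.7 kN/m, resisting R = 0·13.0 + 277.7·tan17.7° = 88.6 kN/m, FS = 0.56.
Setting FS = 1.36 and solving for T:
1.36·(158.7 − T cos25.1°) = 88.6 + T sin25.1°·tan17.7°
T·(sin25.1°·tan17.7° + 1.36·cos25.1°) = 1.36·158.7 − 88.6
T·(0.4242·0.3191 + 1.36·0.9056) = 215.8 − 88.6 = 127.1
T·1.3670 = 127.1
T = 93.0 kN/m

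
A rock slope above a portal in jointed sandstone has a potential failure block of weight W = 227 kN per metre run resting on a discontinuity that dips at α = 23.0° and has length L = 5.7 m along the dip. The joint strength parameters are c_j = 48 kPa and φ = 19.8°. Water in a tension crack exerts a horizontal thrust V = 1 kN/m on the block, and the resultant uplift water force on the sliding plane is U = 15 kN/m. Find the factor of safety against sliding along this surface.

Resolving the block weight along and normal to the plane and applying the Mohr–Coulomb strength on the joint:
N' = W cosα − U − V sinα = 227·cos23.0° − 15 − 1·sin23.0° = 193.6 kN/m
Driving force T = W sinα + V cosα = 227·sin23.0° + 1·cos23.0° = 89.6 kN/m
Resisting force R = c_j·L + N'·tanφ = 48·5.7 + 193.6·tan19.8° = 273.6 + 69.7 = 343.3 kN/m
FS = R / T = 343.3 / 89.6 = 3.831

FS = 3.83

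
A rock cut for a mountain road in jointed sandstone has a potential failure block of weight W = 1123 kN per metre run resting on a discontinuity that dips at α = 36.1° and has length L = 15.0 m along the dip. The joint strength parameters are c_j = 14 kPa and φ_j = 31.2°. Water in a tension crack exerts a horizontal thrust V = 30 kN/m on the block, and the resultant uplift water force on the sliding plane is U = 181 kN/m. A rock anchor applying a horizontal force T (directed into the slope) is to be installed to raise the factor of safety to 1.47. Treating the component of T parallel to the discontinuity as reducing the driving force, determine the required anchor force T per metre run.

Resolving forces along and normal to the sliding plane, with the horizontal anchor force T adding T·sinα to the effective normal force and T·cosα acting up the plane against the driving force:
FS = [c_jL + (W cosα − U − V sinα + T sinα) tanφ_j] / [W sinα + V cosα − T cosα]
Without the anchor: N' = 708.7 kN/m, driving T_d = 685.9 kN/m, resisting R = 14·15.0 + 708.7·tan31.2° = 639.2 kN/m, FS = 0.93.
Setting FS = 1.47 and solving for T:
1.47·(685.9 − T cos36.1°) = 639.2 + T sin36.1°·tan31.2°
T·(sin36.1°·tan31.2° + 1.47·cos36.1°) = 1.47·685.9 − 639.2
T·(0.5892·0.6056 + 1.47·0.8080) = 1008.3 − 639.2 = 369.1
T·1.5446 = 369.1
T = 239.0 kN/m

T = 239 kN/m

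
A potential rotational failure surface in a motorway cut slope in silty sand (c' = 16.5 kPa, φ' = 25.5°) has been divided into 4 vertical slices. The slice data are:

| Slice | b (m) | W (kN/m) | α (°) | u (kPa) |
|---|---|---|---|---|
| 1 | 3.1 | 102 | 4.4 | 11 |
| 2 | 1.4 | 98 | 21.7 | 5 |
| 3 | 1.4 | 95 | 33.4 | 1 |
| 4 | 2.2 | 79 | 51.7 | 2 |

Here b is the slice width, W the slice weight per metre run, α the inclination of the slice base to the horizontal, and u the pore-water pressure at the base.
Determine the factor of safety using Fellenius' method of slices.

FS = 1.84

Ordinary method of slices: FS = Σ[c'·Δl_i + (W_i cosα_i − u_i·Δl_i)·tanφ'] / Σ W_i sinα_i, with Δl_i = b_i / cosα_i.
Slice 1: Δl = 3.1/cos4.4° = 3.109 m; N'_1 = 102·cos4.4° − 11·3.109 = 67.5; c'Δl = 51.30; W sinα = 7.8
Slice 2: Δl = 1.4/cos21.7° = 1.507 m; N'_2 = 98·cos21.7° − 5·1.507 = 83.5; c'Δl = 24.86; W sinα = 36.2
Slice 3: Δl = 1.4/cos33.4° = 1.677 m; N'_3 = 95·cos33.4° − 1·1.677 = 77.6; c'Δl = 27.67; W sinα = 52.3
Slice 4: Δl = 2.2/cos51.7° = 3.550 m; N'_4 = 79·cos51.7° − 2·3.550 = 41.9; c'Δl = 58.57; W sinα = 62.0
Σc'Δl = 162.4 kN/m; ΣN' = 270.5 kN/m; ΣW sinα = 158.4 kN/m
Resisting = 162.4 + 270.5·tan25.5° = 162.4 + 129.0 = 291.4 kN/m
FS = 291.4 / 158.4 = 1.840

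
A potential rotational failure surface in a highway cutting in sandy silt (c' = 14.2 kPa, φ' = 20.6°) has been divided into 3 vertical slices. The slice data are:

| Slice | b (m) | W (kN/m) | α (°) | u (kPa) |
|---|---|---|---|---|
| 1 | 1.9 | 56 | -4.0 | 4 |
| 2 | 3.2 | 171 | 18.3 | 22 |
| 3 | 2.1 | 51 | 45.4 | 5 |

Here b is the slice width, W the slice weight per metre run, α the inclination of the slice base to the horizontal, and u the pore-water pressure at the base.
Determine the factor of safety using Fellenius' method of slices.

FS = 2.05

Ordinary method of slices: FS = Σ[c'·Δl_i + (W_i cosα_i − u_i·Δl_i)·tanφ'] / Σ W_i sinα_i, with Δl_i = b_i / cosα_i.
Slice 1: Δl = 1.9/cos(-4.0°) = 1.905 m; N'_1 = 56·cos(-4.0°) − 4·1.905 = 48.2; c'Δl = 27.05; W sinα = -3.9
Slice 2: Δl = 3.2/cos18.3° = 3.370 m; N'_2 = 171·cos18.3° − 22·3.370 = 88.2; c'Δl = 47.86; W sinα = 53.7
Slice 3: Δl = 2.1/cos45.4° = 2.991 m; N'_3 = 51·cos45.4° − 5·2.991 = 20.9; c'Δl = 42.47; W sinα = 36.3
Σc'Δl = 117.4 kN/m; ΣN' = 157.3 kN/m; ΣW sinα = 86.1 kN/m
Resisting = 117.4 + 157.3·tan20.6° = 117.4 + 59.1 = 176.5 kN/m
FS = 176.5 / 86.1 = 2.050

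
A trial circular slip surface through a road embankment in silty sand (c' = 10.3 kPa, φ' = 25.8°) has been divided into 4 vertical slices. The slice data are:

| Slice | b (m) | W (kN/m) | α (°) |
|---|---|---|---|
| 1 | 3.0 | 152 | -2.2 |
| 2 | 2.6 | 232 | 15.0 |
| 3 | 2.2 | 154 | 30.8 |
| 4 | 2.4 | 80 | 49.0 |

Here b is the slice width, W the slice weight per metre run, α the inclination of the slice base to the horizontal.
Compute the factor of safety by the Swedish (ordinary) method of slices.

Ordinary method of slices: FS = Σ[c'·Δl_i + (W_i cosα_i)·tanφ'] / Σ W_i sinα_i, with Δl_i = b_i / cosα_i.
Slice 1: Δl = 3.0/cos(-2.2°) = 3.002 m; N'_1 = 152·cos(-2.2°) = 151.9; c'Δl = 30.92; W sinα = -5.8
Slice 2: Δl = 2.6/cos15.0° = 2.692 m; N'_2 = 232·cos15.0° = 224.1; c'Δl = 27.72; W sinα = 60.0
Slice 3: Δl = 2.2/cos30.8° = 2.561 m; N'_3 = 154·cos30.8° = 132.3; c'Δl = 26.38; W sinα = 78.9
Slice 4: Δl = 2.4/cos49.0° = 3.658 m; N'_4 = 80·cos49.0° = 52.5; c'Δl = 37.68; W sinα = 60.4
Σc'Δl = 122.7 kN/m; ΣN' = 560.7 kN/m; ΣW sinα = 193.4 kN/m
Resisting = 122.7 + 560.7·tan25.8° = 122.7 + 271.1 = 393.8 kN/m
FS = 393.8 / 193.4 = 2.036

FS = 2.04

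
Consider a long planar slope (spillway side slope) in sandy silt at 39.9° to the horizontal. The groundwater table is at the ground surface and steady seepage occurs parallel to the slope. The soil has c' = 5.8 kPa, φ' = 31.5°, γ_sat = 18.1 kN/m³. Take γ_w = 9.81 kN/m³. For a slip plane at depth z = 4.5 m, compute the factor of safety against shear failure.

With seepage parallel to the slope and the water table at the surface, the effective normal stress on the slip plane uses the buoyant unit weight γ' = γ_sat − γ_w while the driving shear stress uses γ_sat:
FS = [c' + γ' z cos²β tanφ'] / [γ_sat z sinβ cosβ]
γ' = 18.1 − 9.81 = 8.29 kN/m³
Numerator = 5.8 + 8.29·4.5·cos²39.9°·tan31.5° = 5.8 + 8.29·4.5·0.5885·0.6128 = 19.254 kPa
Denominator = 18.1·4.5·sin39.9°·cos39.9° = 18.1·4.5·0.6414·0.7672 = 40.081 kPa
FS = 19.254 / 40.081 = 0.480

FS = 0.48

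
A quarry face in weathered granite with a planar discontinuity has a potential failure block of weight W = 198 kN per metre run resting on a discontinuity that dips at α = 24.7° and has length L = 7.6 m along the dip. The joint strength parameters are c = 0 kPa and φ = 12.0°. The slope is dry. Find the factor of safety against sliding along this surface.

Resolving the block weight along and normal to the plane and applying the Mohr–Coulomb strength on the joint:
N' = W cosα = 198·cos24.7° = 179.9 kN/m
Driving force T = W sinα = 198·sin24.7° = 82.7 kN/m
Resisting force R = c·L + N'·tanφ = 0·7.6 + 179.9·tan12.0° = 0.0 + 38.2 = 38.2 kN/m
FS = R / T = 38.2 / 82.7 = 0.462

FS = 0.46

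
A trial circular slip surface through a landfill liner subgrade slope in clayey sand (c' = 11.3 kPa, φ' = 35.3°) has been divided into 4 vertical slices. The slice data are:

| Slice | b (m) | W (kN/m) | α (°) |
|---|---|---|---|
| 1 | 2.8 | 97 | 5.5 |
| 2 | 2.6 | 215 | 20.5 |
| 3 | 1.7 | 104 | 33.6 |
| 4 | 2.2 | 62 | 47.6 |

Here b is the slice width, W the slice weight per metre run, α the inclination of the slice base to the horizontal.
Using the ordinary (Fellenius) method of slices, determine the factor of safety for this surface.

FS = 2.26

Ordinary method of slices: FS = Σ[c'·Δl_i + (W_i cosα_i)·tanφ'] / Σ W_i sinα_i, with Δl_i = b_i / cosα_i.
Slice 1: Δl = 2.8/cos5.5° = 2.813 m; N'_1 = 97·cos5.5° = 96.6; c'Δl = 31.79; W sinα = 9.3
Slice 2: Δl = 2.6/cos20.5° = 2.776 m; N'_2 = 215·cos20.5° = 201.4; c'Δl = 31.37; W sinα = 75.3
Slice 3: Δl = 1.7/cos33.6° = 2.041 m; N'_3 = 104·cos33.6° = 86.6; c'Δl = 23.06; W sinα = 57.6
Slice 4: Δl = 2.2/cos47.6° = 3.263 m; N'_4 = 62·cos47.6° = 41.8; c'Δl = 36.87; W sinα = 45.8
Σc'Δl = 123.1 kN/m; ΣN' = 426.4 kN/m; ΣW sinα = 187.9 kN/m
Resisting = 123.1 + 426.4·tan35.3° = 123.1 + 301.9 = 425.0 kN/m
FS = 425.0 / 187.9 = 2.261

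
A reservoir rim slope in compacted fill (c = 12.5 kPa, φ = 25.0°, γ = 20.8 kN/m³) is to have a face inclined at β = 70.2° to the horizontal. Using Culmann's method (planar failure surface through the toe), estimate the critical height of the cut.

H_c = 6.94 m

Culmann's analysis gives the critical failure plane at α_cr = (β + φ)/2 = (70.2 + 25.0)/2 = 47.6°, and the critical height
H_c = (4c/γ) · sinβ cosφ / [1 − cos(β − φ)]
    = (4·12.5/20.8) · sin70.2°·cos25.0° / [1 − cos(45.2°)]
    = 2.404 · 0.9409·0.9063 / [1 − 0.7046]
    = 2.404 · 0.8527 / 0.2954
    = 6.94 m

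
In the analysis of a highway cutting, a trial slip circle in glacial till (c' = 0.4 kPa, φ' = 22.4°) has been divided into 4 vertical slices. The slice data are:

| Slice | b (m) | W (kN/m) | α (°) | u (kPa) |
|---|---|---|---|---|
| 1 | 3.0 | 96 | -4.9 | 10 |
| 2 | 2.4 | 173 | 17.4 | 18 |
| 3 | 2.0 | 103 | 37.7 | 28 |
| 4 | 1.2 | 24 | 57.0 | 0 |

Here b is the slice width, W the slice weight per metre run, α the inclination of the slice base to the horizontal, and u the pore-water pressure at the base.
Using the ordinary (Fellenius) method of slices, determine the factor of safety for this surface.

FS = 0.71

Ordinary method of slices: FS = Σ[c'·Δl_i + (W_i cosα_i − u_i·Δl_i)·tanφ'] / Σ W_i sinα_i, with Δl_i = b_i / cosα_i.
Slice 1: Δl = 3.0/cos(-4.9°) = 3.011 m; N'_1 = 96·cos(-4.9°) − 10·3.011 = 65.5; c'Δl = 1.20; W sinα = -8.2
Slice 2: Δl = 2.4/cos17.4° = 2.515 m; N'_2 = 173·cos17.4° − 18·2.515 = 119.8; c'Δl = 1.01; W sinα = 51.7
Slice 3: Δl = 2.0/cos37.7° = 2.528 m; N'_3 = 103·cos37.7° − 28·2.528 = 10.7; c'Δl = 1.01; W sinα = 63.0
Slice 4: Δl = 1.2/cos57.0° = 2.203 m; N'_4 = 24·cos57.0° − 0·2.203 = 13.1; c'Δl = 0.88; W sinα = 20.1
Σc'Δl = 4.1 kN/m; ΣN' = 209.1 kN/m; ΣW sinα = 126.6 kN/m
Resisting = 4.1 + 209.1·tan22.4° = 4.1 + 86.2 = 90.3 kN/m
FS = 90.3 / 126.6 = 0.713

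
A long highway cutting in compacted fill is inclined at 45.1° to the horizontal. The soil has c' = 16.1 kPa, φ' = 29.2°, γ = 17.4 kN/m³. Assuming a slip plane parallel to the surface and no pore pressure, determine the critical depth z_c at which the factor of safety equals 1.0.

z_c = 4.18 m

Setting FS = 1.00 in FS = [c' + γz cos²β tanφ'] / [γz sinβ cosβ] and solving for z:
z = c' / [γ cosβ (FS·sinβ − cosβ·tanφ')]
  = 16.1 / [17.4·cos45.1°·(1.00·sin45.1° − cos45.1°·tan29.2°)]
  = 16.1 / [17.4·0.7059·(1.00·0.7083 − 0.7059·0.5589)]
  = 16.1 / 3.8547 = 4.177 m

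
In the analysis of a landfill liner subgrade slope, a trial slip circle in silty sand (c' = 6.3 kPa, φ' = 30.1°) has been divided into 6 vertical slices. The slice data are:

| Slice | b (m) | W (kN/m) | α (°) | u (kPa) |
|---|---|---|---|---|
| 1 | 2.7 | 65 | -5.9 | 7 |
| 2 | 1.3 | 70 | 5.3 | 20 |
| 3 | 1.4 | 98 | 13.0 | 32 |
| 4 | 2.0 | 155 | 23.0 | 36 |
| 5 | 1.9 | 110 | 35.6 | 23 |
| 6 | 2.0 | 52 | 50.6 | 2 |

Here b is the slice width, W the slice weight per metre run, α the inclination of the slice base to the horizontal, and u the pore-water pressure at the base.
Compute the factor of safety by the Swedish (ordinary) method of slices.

FS = 1.27

Ordinary method of slices: FS = Σ[c'·Δl_i + (W_i cosα_i − u_i·Δl_i)·tanφ'] / Σ W_i sinα_i, with Δl_i = b_i / cosα_i.
Slice 1: Δl = 2.7/cos(-5.9°) = 2.714 m; N'_1 = 65·cos(-5.9°) − 7·2.714 = 45.7; c'Δl = 17.10; W sinα = -6.7
Slice 2: Δl = 1.3/cos5.3° = 1.306 m; N'_2 = 70·cos5.3° − 20·1.306 = 43.6; c'Δl = 8.23; W sinα = 6.5
Slice 3: Δl = 1.4/cos13.0° = 1.437 m; N'_3 = 98·cos13.0° − 32·1.437 = 49.5; c'Δl = 9.05; W sinα = 22.0
Slice 4: Δl = 2.0/cos23.0° = 2.173 m; N'_4 = 155·cos23.0° − 36·2.173 = 64.5; c'Δl = 13.69; W sinα = 60.6
Slice 5: Δl = 1.9/cos35.6° = 2.337 m; N'_5 = 110·cos35.6° − 23·2.337 = 35.7; c'Δl = 14.72; W sinα = 64.0
Slice 6: Δl = 2.0/cos50.6° = 3.151 m; N'_6 = 52·cos50.6° − 2·3.151 = 26.7; c'Δl = 19.85; W sinα = 40.2
Σc'Δl = 82.6 kN/m; ΣN' = 265.6 kN/m; ΣW sinα = 186.6 kN/m
Resisting = 82.6 + 265.6·tan30.1° = 82.6 + 154.0 = 236.6 kN/m
FS = 236.6 / 186.6 = 1.268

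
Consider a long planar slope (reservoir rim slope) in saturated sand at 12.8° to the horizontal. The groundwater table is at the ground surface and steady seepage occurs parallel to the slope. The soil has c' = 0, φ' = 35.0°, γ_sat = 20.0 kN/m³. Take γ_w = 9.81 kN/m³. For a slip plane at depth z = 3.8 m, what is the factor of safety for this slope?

FS = 1.57

With seepage parallel to the slope and the water table at the surface, the effective normal stress on the slip plane uses the buoyant unit weight γ' = γ_sat − γ_w while the driving shear stress uses γ_sat:
FS = [c' + γ' z cos²β tanφ'] / [γ_sat z sinβ cosβ]
(For c' = 0 this reduces to FS = (γ'/γ_sat)·tanφ'/tanβ.)
γ' = 20.0 − 9.81 = 10.19 kN/m³
Numerator = 0.0 + 10.19·3.8·cos²12.8°·tan35.0° = 0.0 + 10.19·3.8·0.9509·0.7002 = 25.783 kPa
Denominator = 20.0·3.8·sin12.8°·cos12.8° = 20.0·3.8·0.2215·0.9751 = 16.419 kPa
FS = 25.783 / 16.419 = 1.570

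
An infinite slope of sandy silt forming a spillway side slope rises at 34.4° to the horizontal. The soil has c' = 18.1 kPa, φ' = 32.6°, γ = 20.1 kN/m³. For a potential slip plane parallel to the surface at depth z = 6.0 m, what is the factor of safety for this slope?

For an infinite slope with a slip plane parallel to the surface (no pore pressure): FS = [c' + γz cos²β tanφ'] / [γz sinβ cosβ].
γz = 20.1·6.0 = 120.60 kN/m²
Numerator = 18.1 + 120.60·cos²34.4°·tan32.6° = 18.1 + 120.60·0.6808·0.6395 = 70.609 kPa
Denominator = 120.60·sin34.4°·cos34.4° = 120.60·0.5650·0.8251 = 56.219 kPa
FS = 70.609 / 56.219 = 1.256

FS = 1.26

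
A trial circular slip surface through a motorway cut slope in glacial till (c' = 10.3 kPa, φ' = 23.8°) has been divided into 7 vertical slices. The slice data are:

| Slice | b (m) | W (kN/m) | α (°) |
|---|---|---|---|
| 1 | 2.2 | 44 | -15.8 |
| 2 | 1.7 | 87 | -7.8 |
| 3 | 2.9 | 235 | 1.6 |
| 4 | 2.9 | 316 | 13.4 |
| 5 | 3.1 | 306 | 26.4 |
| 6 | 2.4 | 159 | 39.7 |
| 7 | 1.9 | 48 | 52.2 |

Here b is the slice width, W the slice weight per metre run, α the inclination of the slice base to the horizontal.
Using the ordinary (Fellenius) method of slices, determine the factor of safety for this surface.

FS = 2.07

Ordinary method of slices: FS = Σ[c'·Δl_i + (W_i cosα_i)·tanφ'] / Σ W_i sinα_i, with Δl_i = b_i / cosα_i.
Slice 1: Δl = 2.2/cos(-15.8°) = 2.286 m; N'_1 = 44·cos(-15.8°) = 42.3; c'Δl = 23.55; W sinα = -12.0
Slice 2: Δl = 1.7/cos(-7.8°) = 1.716 m; N'_2 = 87·cos(-7.8°) = 86.2; c'Δl = 17.67; W sinα = -11.8
Slice 3: Δl = 2.9/cos1.6° = 2.901 m; N'_3 = 235·cos1.6° = 234.9; c'Δl = 29.88; W sinα = 6.6
Slice 4: Δl = 2.9/cos13.4° = 2.981 m; N'_4 = 316·cos13.4° = 307.4; c'Δl = 30.71; W sinα = 73.2
Slice 5: Δl = 3.1/cos26.4° = 3.461 m; N'_5 = 306·cos26.4° = 274.1; c'Δl = 35.65; W sinα = 136.1
Slice 6: Δl = 2.4/cos39.7° = 3.119 m; N'_6 = 159·cos39.7° = 122.3; c'Δl = 32.13; W sinα = 101.6
Slice 7: Δl = 1.9/cos52.2° = 3.100 m; N'_7 = 48·cos52.2° = 29.4; c'Δl = 31.93; W sinα = 37.9
Σc'Δl = 201.5 kN/m; ΣN' = 1096.7 kN/m; ΣW sinα = 331.6 kN/m
Resisting = 201.5 + 1096.7·tan23.8° = 201.5 + 483.7 = 685.2 kN/m
FS = 685.2 / 331.6 = 2.067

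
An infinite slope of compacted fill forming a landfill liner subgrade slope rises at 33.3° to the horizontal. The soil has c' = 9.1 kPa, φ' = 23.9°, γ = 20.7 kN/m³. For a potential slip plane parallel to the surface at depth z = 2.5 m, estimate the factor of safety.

For an infinite slope with a slip plane parallel to the surface (no pore pressure): FS = [c' + γz cos²β tanφ'] / [γz sinβ cosβ].
γz = 20.7·2.5 = 51.75 kN/m²
Numerator = 9.1 + 51.75·cos²33.3°·tan23.9° = 9.1 + 51.75·0.6986·0.4431 = 25.120 kPa
Denominator = 51.75·sin33.3°·cos33.3° = 51.75·0.5490·0.8358 = 23.747 kPa
FS = 25.120 / 23.747 = 1.058

FS = 1.06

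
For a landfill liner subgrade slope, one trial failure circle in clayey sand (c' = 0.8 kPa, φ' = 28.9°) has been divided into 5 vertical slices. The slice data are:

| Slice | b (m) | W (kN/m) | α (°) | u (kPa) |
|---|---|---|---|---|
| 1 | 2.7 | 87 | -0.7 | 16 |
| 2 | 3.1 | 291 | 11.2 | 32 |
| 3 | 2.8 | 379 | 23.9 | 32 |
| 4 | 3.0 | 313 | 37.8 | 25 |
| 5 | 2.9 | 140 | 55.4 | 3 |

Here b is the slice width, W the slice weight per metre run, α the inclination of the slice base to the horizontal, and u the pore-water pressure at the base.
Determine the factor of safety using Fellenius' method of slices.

FS = 0.77

Ordinary method of slices: FS = Σ[c'·Δl_i + (W_i cosα_i − u_i·Δl_i)·tanφ'] / Σ W_i sinα_i, with Δl_i = b_i / cosα_i.
Slice 1: Δl = 2.7/cos(-0.7°) = 2.700 m; N'_1 = 87·cos(-0.7°) − 16·2.700 = 43.8; c'Δl = 2.16; W sinα = -1.1
Slice 2: Δl = 3.1/cos11.2° = 3.160 m; N'_2 = 291·cos11.2° − 32·3.160 = 184.3; c'Δl = 2.53; W sinα = 56.5
Slice 3: Δl = 2.8/cos23.9° = 3.063 m; N'_3 = 379·cos23.9° − 32·3.063 = 248.5; c'Δl = 2.45; W sinα = 153.5
Slice 4: Δl = 3.0/cos37.8° = 3.797 m; N'_4 = 313·cos37.8° − 25·3.797 = 152.4; c'Δl = 3.04; W sinα = 191.8
Slice 5: Δl = 2.9/cos55.4° = 5.107 m; N'_5 = 140·cos55.4° − 3·5.107 = 64.2; c'Δl = 4.09; W sinα = 115.2
Σc'Δl = 14.3 kN/m; ΣN' = 693.2 kN/m; ΣW sinα = 516.1 kN/m
Resisting = 14.3 + 693.2·tan28.9° = 14.3 + 382.7 = 396.9 kN/m
FS = 396.9 / 516.1 = 0.769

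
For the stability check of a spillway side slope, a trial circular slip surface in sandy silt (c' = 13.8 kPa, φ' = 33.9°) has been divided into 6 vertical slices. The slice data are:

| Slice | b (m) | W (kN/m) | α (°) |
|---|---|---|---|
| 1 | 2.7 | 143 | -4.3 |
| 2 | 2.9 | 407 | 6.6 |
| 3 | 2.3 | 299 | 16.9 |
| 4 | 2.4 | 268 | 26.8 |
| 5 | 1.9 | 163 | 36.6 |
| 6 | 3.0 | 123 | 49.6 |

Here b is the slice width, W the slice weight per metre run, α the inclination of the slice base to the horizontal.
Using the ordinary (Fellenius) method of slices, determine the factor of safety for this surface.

Ordinary method of slices: FS = Σ[c'·Δl_i + (W_i cosα_i)·tanφ'] / Σ W_i sinα_i, with Δl_i = b_i / cosα_i.
Slice 1: Δl = 2.7/cos(-4.3°) = 2.708 m; N'_1 = 143·cos(-4.3°) = 142.6; c'Δl = 37.37; W sinα = -10.7
Slice 2: Δl = 2.9/cos6.6° = 2.919 m; N'_2 = 407·cos6.6° = 404.3; c'Δl = 40.29; W sinα = 46.8
Slice 3: Δl = 2.3/cos16.9° = 2.404 m; N'_3 = 299·cos16.9° = 286.1; c'Δl = 33.17; W sinα = 86.9
Slice 4: Δl = 2.4/cos26.8° = 2.689 m; N'_4 = 268·cos26.8° = 239.2; c'Δl = 37.11; W sinα = 120.8
Slice 5: Δl = 1.9/cos36.6° = 2.367 m; N'_5 = 163·cos36.6° = 130.9; c'Δl = 32.66; W sinα = 97.2
Slice 6: Δl = 3.0/cos49.6° = 4.629 m; N'_6 = 123·cos49.6° = 79.7; c'Δl = 63.88; W sinα = 93.7
Σc'Δl = 244.5 kN/m; ΣN' = 1282.8 kN/m; ΣW sinα = 434.7 kN/m
Resisting = 244.5 + 1282.8·tan33.9° = 244.5 + 862.0 = 1106.5 kN/m
FS = 1106.5 / 434.7 = 2.546

FS = 2.55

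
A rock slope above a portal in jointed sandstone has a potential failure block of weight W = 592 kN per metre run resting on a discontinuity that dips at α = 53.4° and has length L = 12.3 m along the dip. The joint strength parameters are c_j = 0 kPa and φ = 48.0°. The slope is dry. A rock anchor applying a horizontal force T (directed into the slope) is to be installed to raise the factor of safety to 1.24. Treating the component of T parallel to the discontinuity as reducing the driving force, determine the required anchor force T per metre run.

T = 121 kN/m

Resolving forces along and normal to the sliding plane, with the horizontal anchor force T adding T·sinα to the effective normal force and T·cosα acting up the plane against the driving force:
FS = [c_jL + (W cosα + T sinα) tanφ] / [W sinα − T cosα]
Without the anchor: N' = 353.0 kN/m, driving T_d = 475.3 kN/m, resisting R = 0·12.3 + 353.0·tan48.0° = 392.0 kN/m, FS = 0.82.
Setting FS = 1.24 and solving for T:
1.24·(475.3 − T cos53.4°) = 392.0 + T sin53.4°·tan48.0°
T·(sin53.4°·tan48.0° + 1.24·cos53.4°) = 1.24·475.3 − 392.0
T·(0.8028·1.1106 + 1.24·0.5962) = 589.3 − 392.0 = 197.3
T·1.6309 = 197.3
T = 121.0 kN/m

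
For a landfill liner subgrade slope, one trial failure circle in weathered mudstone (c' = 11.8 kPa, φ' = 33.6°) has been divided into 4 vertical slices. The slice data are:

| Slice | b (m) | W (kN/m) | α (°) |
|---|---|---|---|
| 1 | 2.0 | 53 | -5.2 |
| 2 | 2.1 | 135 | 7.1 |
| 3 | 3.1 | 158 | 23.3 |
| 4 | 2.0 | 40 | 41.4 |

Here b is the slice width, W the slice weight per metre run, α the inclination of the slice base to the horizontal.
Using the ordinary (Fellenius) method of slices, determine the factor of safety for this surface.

FS = 3.57

Ordinary method of slices: FS = Σ[c'·Δl_i + (W_i cosα_i)·tanφ'] / Σ W_i sinα_i, with Δl_i = b_i / cosα_i.
Slice 1: Δl = 2.0/cos(-5.2°) = 2.008 m; N'_1 = 53·cos(-5.2°) = 52.8; c'Δl = 23.70; W sinα = -4.8
Slice 2: Δl = 2.1/cos7.1° = 2.116 m; N'_2 = 135·cos7.1° = 134.0; c'Δl = 24.97; W sinα = 16.7
Slice 3: Δl = 3.1/cos23.3° = 3.375 m; N'_3 = 158·cos23.3° = 145.1; c'Δl = 39.83; W sinα = 62.5
Slice 4: Δl = 2.0/cos41.4° = 2.666 m; N'_4 = 40·cos41.4° = 30.0; c'Δl = 31.46; W sinα = 26.5
Σc'Δl = 120.0 kN/m; ΣN' = 361.9 kN/m; ΣW sinα = 100.8 kN/m
Resisting = 120.0 + 361.9·tan33.6° = 120.0 + 240.4 = 360.4 kN/m
FS = 360.4 / 100.8 = 3.574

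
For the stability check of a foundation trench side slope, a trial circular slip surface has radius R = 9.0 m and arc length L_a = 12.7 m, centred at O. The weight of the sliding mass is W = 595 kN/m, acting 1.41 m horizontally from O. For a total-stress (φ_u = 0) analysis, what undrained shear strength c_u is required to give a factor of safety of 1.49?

c_u = 10.9 kPa

FS = c_u·L_a·R / (W·d), so c_u = FS·W·d / (L_a·R).
c_u = 1.49·595·1.41 / (12.70·9.0) = 1250.0 / 114.30 = 10.94 kPa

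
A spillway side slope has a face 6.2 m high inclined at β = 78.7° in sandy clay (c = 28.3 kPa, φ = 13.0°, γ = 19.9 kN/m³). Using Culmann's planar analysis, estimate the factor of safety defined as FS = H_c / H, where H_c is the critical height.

FS = 1.49

H_c = (4c/γ) · sinβ cosφ / [1 − cos(β − φ)]
    = (4·28.3/19.9) · sin78.7°·cos13.0° / [1 − cos65.7°]
    = 5.688 · 0.9555 / 0.5885 = 9.24 m
FS = H_c / H = 9.24 / 6.2 = 1.490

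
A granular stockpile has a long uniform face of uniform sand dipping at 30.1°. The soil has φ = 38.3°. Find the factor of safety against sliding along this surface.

FS = 1.36

For a dry cohesionless infinite slope the factor of safety is FS = tanφ / tanβ.
FS = tan38.3° / tan30.1° = 0.7898 / 0.5797 = 1.362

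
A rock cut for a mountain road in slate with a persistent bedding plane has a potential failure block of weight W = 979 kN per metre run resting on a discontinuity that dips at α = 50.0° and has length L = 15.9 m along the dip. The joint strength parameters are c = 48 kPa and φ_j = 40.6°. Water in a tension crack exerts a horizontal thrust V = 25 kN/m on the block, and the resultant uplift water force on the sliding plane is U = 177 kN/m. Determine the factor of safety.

Resolving the block weight along and normal to the plane and applying the Mohr–Coulomb strength on the joint:
N' = W cosα − U − V sinα = 979·cos50.0° − 177 − 25·sin50.0° = 433.1 kN/m
Driving force T = W sinα + V cosα = 979·sin50.0° + 25·cos50.0° = 766.0 kN/m
Resisting force R = c·L + N'·tanφ_j = 48·15.9 + 433.1·tan40.6° = 763.2 + 371.2 = 1134.4 kN/m
FS = R / T = 1134.4 / 766.0 = 1.481

FS = 1.48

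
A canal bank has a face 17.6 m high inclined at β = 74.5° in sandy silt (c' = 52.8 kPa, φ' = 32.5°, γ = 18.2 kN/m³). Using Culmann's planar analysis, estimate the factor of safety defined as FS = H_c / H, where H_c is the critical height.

FS = 2.09

H_c = (4c'/γ) · sinβ cosφ' / [1 − cos(β − φ')]
    = (4·52.8/18.2) · sin74.5°·cos32.5° / [1 − cos42.0°]
    = 11.604 · 0.8127 / 0.2569 = 36.72 m
FS = H_c / H = 36.72 / 17.6 = 2.086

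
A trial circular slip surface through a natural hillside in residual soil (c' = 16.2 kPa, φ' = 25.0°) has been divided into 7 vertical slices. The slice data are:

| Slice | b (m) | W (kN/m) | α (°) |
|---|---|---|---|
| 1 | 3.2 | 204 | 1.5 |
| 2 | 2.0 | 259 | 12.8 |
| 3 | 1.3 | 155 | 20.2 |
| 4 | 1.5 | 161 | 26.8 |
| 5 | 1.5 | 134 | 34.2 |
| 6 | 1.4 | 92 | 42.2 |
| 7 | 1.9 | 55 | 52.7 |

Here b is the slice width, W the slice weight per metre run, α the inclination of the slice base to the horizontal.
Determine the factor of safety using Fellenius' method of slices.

Ordinary method of slices: FS = Σ[c'·Δl_i + (W_i cosα_i)·tanφ'] / Σ W_i sinα_i, with Δl_i = b_i / cosα_i.
Slice 1: Δl = 3.2/cos1.5° = 3.201 m; N'_1 = 204·cos1.5° = 203.9; c'Δl = 51.86; W sinα = 5.3
Slice 2: Δl = 2.0/cos12.8° = 2.051 m; N'_2 = 259·cos12.8° = 252.6; c'Δl = 33.23; W sinα = 57.4
Slice 3: Δl = 1.3/cos20.2° = 1.385 m; N'_3 = 155·cos20.2° = 145.5; c'Δl = 22.44; W sinα = 53.5
Slice 4: Δl = 1.5/cos26.8° = 1.681 m; N'_4 = 161·cos26.8° = 143.7; c'Δl = 27.22; W sinα = 72.6
Slice 5: Δl = 1.5/cos34.2° = 1.814 m; N'_5 = 134·cos34.2° = 110.8; c'Δl = 29.38; W sinα = 75.3
Slice 6: Δl = 1.4/cos42.2° = 1.890 m; N'_6 = 92·cos42.2° = 68.2; c'Δl = 30.62; W sinα = 61.8
Slice 7: Δl = 1.9/cos52.7° = 3.135 m; N'_7 = 55·cos52.7° = 33.3; c'Δl = 50.79; W sinα = 43.8
Σc'Δl = 245.5 kN/m; ΣN' = 958.0 kN/m; ΣW sinα = 369.7 kN/m
Resisting = 245.5 + 958.0·tan25.0° = 245.5 + 446.7 = 692.2 kN/m
FS = 692.2 / 369.7 = 1.872

FS = 1.87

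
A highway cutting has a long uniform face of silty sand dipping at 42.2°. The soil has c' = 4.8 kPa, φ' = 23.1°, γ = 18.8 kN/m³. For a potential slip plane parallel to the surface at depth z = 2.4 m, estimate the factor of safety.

FS = 0.68

For an infinite slope with a slip plane parallel to the surface (no pore pressure): FS = [c' + γz cos²β tanφ'] / [γz sinβ cosβ].
γz = 18.8·2.4 = 45.12 kN/m²
Numerator = 4.8 + 45.12·cos²42.2°·tan23.1° = 4.8 + 45.12·0.5488·0.4265 = 15.362 kPa
Denominator = 45.12·sin42.2°·cos42.2° = 45.12·0.6717·0.7408 = 22.452 kPa
FS = 15.362 / 22.452 = 0.684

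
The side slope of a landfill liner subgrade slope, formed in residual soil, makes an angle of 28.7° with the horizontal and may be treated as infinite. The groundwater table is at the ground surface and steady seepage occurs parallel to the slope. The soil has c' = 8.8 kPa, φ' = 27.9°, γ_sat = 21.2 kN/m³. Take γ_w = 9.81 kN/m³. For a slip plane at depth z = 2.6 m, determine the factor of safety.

With seepage parallel to the slope and the water table at the surface, the effective normal stress on the slip plane uses the buoyant unit weight γ' = γ_sat − γ_w while the driving shear stress uses γ_sat:
FS = [c' + γ' z cos²β tanφ'] / [γ_sat z sinβ cosβ]
γ' = 21.2 − 9.81 = 11.39 kN/m³
Numerator = 8.8 + 11.39·2.6·cos²28.7°·tan27.9° = 8.8 + 11.39·2.6·0.7694·0.5295 = 20.864 kPa
Denominator = 21.2·2.6·sin28.7°·cos28.7° = 21.2·2.6·0.4802·0.8771 = 23.218 kPa
FS = 20.864 / 23.218 = 0.899

FS = 0.90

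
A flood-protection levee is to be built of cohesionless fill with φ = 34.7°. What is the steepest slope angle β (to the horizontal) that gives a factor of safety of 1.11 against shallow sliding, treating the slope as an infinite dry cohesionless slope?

For an infinite dry cohesionless slope FS = tanφ/tanβ, so tanβ = tanφ / FS.
tanβ = tan34.7° / 1.11 = 0.6924 / 1.11 = 0.6238
β = arctan(0.6238) = 31.96°

β = 32.0°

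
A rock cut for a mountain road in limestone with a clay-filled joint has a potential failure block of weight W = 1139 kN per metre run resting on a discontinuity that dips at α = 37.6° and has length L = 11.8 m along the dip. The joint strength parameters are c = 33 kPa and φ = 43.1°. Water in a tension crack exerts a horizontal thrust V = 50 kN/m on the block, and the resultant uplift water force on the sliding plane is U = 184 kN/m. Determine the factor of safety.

Resolving the block weight along and normal to the plane and applying the Mohr–Coulomb strength on the joint:
N' = W cosα − U − V sinα = 1139·cos37.6° − 184 − 50·sin37.6° = 687.9 kN/m
Driving force T = W sinα + V cosα = 1139·sin37.6° + 50·cos37.6° = 734.6 kN/m
Resisting force R = c·L + N'·tanφ = 33·11.8 + 687.9·tan43.1° = 389.4 + 643.7 = 1033.1 kN/m
FS = R / T = 1033.1 / 734.6 = 1.406

FS = 1.41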